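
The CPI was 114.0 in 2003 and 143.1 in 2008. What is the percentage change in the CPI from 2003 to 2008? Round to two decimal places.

25.53%

Change = (143.1 − 114.0) / 114.0 × 100
       = 29.1 / 114.0 × 100 = 25.5263%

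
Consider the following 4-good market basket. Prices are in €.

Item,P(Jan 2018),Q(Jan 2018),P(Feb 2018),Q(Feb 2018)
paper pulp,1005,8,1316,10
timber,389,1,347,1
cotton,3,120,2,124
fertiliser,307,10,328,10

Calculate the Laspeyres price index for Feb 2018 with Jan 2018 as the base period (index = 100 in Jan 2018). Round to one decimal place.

121.4

Laspeyres price index uses base-period quantities as weights.
ΣP(Feb 2018)·Q(Jan 2018) = 1316×8 + 347×1 + 2×120 + 328×10 = 10528 + 347 + 240 + 3280 = 14395
ΣP(Jan 2018)·Q(Jan 2018) = 1005×8 + 389×1 + 3×120 + 307×10 = 8040 + 389 + 360 + 3070 = 11859
Index = 14395 / 11859 × 100 = 121.3846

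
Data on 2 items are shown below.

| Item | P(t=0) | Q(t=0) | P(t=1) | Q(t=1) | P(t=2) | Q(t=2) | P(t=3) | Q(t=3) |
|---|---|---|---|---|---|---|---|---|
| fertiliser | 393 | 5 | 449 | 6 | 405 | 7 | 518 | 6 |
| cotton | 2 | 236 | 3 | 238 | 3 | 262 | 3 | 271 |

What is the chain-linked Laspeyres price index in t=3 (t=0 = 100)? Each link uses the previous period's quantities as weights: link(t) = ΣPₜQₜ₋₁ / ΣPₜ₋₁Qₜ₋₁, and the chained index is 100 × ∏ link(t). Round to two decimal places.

136.21

Link t=0→t=1:
ΣP(t=1)Q(t=0) = 449×5 + 3×236 = 2245 + 708 = 2953
ΣP(t=0)Q(t=0) = 393×5 + 2×236 = 1965 + 472 = 2437
link = 2953/2437 = 1.211736
Link t=1→t=2:
ΣP(t=2)Q(t=1) = 405×6 + 3×238 = 2430 + 714 = 3144
ΣP(t=1)Q(t=1) = 449×6 + 3×238 = 2694 + 714 = 3408
link = 3144/3408 = 0.922535
Link t=2→t=3:
ΣP(t=3)Q(t=2) = 518×7 + 3×262 = 3626 + 786 = 4412
ΣP(t=2)Q(t=2) = 405×7 + 3×262 = 2835 + 786 = 3621
link = 4412/3621 = 1.218448
Chained index = 100 × 1.211736 × 0.922535 × 1.218448 = 136.2065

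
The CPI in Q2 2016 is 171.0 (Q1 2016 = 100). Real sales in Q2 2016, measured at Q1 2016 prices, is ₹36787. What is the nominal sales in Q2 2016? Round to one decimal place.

62905.8

Nominal = Real × (Index/100) = 36787 × (171.0/100)
        = 36787 × 1.710 = 62905.7700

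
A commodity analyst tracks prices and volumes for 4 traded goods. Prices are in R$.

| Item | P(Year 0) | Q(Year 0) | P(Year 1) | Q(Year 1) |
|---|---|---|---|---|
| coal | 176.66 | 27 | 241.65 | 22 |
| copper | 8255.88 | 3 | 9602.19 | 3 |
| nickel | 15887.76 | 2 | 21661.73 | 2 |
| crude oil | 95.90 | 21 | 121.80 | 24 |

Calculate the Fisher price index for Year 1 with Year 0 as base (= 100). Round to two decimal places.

128.18

Laspeyres component (base-period weights):
ΣP(Year 1)Q(Year 0) = 241.65×27 + 9602.19×3 + 21661.73×2 + 121.80×21 = 6524.55 + 28806.57 + 43323.46 + 2557.8 = 81212.38
ΣP(Year 0)Q(Year 0) = 176.66×27 + 8255.88×3 + 15887.76×2 + 95.90×21 = 4769.82 + 24767.64 + 31775.52 + 2013.9 = 63326.88
L = 81212.38 / 63326.88 × 100 = 128.2431
Paasche component (current-period weights):
ΣP(Year 1)Q(Year 1) = 241.65×22 + 9602.19×3 + 21661.73×2 + 121.80×24 = 5316.3 + 28806.57 + 43323.46 + 2923.2 = 80369.53
ΣP(Year 0)Q(Year 1) = 176.66×22 + 8255.88×3 + 15887.76×2 + 95.90×24 = 3886.52 + 24767.64 + 31775.52 + 2301.6 = 62731.28
P = 80369.53 / 62731.28 × 100 = 128.1172
Fisher = √(L × P) = √(128.2431 × 128.1172) = 128.1801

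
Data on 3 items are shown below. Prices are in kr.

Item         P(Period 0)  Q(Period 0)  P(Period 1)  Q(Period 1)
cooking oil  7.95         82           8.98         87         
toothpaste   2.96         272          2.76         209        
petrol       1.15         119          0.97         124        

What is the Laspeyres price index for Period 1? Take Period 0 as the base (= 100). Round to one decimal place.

Laspeyres price index uses base-period quantities as weights.
ΣP(Period 1)·Q(Period 0) = 8.98×82 + 2.76×272 + 0.97×119 = 736.36 + 750.72 + 115.43 = 1602.51
ΣP(Period 0)·Q(Period 0) = 7.95×82 + 2.96×272 + 1.15×119 = 651.9 + 805.12 + 136.85 = 1593.87
Index = 1602.51 / 1593.87 × 100 = 100.5421

100.5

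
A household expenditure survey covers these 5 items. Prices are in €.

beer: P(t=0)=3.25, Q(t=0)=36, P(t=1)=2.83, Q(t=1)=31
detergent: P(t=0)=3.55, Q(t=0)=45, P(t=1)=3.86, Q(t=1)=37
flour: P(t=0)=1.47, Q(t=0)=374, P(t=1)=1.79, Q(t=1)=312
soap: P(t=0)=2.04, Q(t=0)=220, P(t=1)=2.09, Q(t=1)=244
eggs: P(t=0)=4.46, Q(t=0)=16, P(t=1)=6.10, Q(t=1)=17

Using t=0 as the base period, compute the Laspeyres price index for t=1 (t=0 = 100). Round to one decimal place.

Laspeyres price index uses base-period quantities as weights.
ΣP(t=1)·Q(t=0) = 2.83×36 + 3.86×45 + 1.79×374 + 2.09×220 + 6.10×16 = 101.88 + 173.7 + 669.46 + 459.8 + 97.6 = 1502.44
ΣP(t=0)·Q(t=0) = 3.25×36 + 3.55×45 + 1.47×374 + 2.04×220 + 4.46×16 = 117 + 159.75 + 549.78 + 448.8 + 71.36 = 1346.69
Index = 1502.44 / 1346.69 × 100 = 111.5654

111.6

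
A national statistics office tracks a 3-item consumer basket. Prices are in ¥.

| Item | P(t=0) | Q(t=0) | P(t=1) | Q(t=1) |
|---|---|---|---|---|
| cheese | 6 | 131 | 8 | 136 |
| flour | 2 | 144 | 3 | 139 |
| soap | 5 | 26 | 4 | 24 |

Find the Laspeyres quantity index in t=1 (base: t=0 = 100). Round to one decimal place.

Laspeyres quantity index uses base-period prices as weights.
ΣP(t=0)·Q(t=1) = 6×136 + 2×139 + 5×24 = 816 + 278 + 120 = 1214
ΣP(t=0)·Q(t=0) = 6×131 + 2×144 + 5×26 = 786 + 288 + 130 = 1204
Index = 1214 / 1204 × 100 = 100.8306

100.8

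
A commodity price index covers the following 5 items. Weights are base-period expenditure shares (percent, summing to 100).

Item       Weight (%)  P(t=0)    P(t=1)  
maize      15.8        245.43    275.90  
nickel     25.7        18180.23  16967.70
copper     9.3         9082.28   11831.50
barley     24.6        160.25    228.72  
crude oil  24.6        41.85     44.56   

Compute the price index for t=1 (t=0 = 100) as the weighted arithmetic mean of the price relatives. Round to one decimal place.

115.2

maize: 15.8 × (275.90/245.43) = 15.8 × 1.124149 = 17.7616
nickel: 25.7 × (16967.70/18180.23) = 25.7 × 0.933305 = 23.9859
copper: 9.3 × (11831.50/9082.28) = 9.3 × 1.302702 = 12.1151
barley: 24.6 × (228.72/160.25) = 24.6 × 1.427270 = 35.1108
crude oil: 24.6 × (44.56/41.85) = 24.6 × 1.064755 = 26.1930
Index = Σ wᵢ·(p₁ᵢ/p₀ᵢ) = 17.7616 + 23.9859 + 12.1151 + 35.1108 + 26.1930 = 115.1664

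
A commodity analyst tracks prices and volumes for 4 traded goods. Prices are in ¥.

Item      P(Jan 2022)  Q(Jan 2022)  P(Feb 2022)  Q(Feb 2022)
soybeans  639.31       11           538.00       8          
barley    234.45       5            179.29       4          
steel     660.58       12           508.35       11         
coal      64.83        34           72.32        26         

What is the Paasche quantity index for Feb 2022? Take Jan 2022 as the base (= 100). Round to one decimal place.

Paasche quantity index uses current-period prices as weights.
ΣP(Feb 2022)·Q(Feb 2022) = 538.00×8 + 179.29×4 + 508.35×11 + 72.32×26 = 4304 + 717.16 + 5591.85 + 1880.32 = 12493.33
ΣP(Feb 2022)·Q(Jan 2022) = 538.00×11 + 179.29×5 + 508.35×12 + 72.32×34 = 5918 + 896.45 + 6100.2 + 2458.88 = 15373.53
Index = 12493.33 / 15373.53 × 100 = 81.2652

81.3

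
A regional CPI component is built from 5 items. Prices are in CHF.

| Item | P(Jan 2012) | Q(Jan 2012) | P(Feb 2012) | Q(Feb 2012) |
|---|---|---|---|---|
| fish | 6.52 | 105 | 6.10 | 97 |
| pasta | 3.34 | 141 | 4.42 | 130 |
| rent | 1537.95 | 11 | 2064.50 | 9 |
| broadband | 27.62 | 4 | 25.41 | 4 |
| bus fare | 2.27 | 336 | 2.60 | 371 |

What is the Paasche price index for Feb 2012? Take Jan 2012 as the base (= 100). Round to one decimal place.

Paasche price index uses current-period quantities as weights.
ΣP(Feb 2012)·Q(Feb 2012) = 6.10×97 + 4.42×130 + 2064.50×9 + 25.41×4 + 2.60×371 = 591.7 + 574.6 + 18580.5 + 101.64 + 964.6 = 20813.04
ΣP(Jan 2012)·Q(Feb 2012) = 6.52×97 + 3.34×130 + 1537.95×9 + 27.62×4 + 2.27×371 = 632.44 + 434.2 + 13841.55 + 110.48 + 842.17 = 15860.84
Index = 20813.04 / 15860.84 × 100 = 131.2228

131.2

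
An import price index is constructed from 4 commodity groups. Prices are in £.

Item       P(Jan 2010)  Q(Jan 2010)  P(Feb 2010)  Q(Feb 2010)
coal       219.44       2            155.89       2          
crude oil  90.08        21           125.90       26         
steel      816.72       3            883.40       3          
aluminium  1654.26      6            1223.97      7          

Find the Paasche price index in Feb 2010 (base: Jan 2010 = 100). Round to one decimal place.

Paasche price index uses current-period quantities as weights.
ΣP(Feb 2010)·Q(Feb 2010) = 155.89×2 + 125.90×26 + 883.40×3 + 1223.97×7 = 311.78 + 3273.4 + 2650.2 + 8567.79 = 14803.17
ΣP(Jan 2010)·Q(Feb 2010) = 219.44×2 + 90.08×26 + 816.72×3 + 1654.26×7 = 438.88 + 2342.08 + 2450.16 + 11579.82 = 16810.94
Index = 14803.17 / 16810.94 × 100 = 88.0568

88.1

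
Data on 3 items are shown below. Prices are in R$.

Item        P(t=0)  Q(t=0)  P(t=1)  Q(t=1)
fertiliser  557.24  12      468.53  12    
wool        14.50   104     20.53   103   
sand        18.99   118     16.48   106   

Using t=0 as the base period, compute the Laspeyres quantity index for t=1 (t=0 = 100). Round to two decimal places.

Laspeyres quantity index uses base-period prices as weights.
ΣP(t=0)·Q(t=1) = 557.24×12 + 14.50×103 + 18.99×106 = 6686.88 + 1493.5 + 2012.94 = 10193.32
ΣP(t=0)·Q(t=0) = 557.24×12 + 14.50×104 + 18.99×118 = 6686.88 + 1508 + 2240.82 = 10435.7
Index = 10193.32 / 10435.7 × 100 = 97.6774

97.68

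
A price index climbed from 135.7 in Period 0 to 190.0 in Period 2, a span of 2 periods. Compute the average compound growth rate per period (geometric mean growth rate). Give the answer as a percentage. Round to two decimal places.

18.33%

Growth factor = (190.0/135.7)^(1/2) = (1.400147)^(1/2) = 1.183278
Growth rate = 1.183278 − 1 = 0.183278 = 18.3278%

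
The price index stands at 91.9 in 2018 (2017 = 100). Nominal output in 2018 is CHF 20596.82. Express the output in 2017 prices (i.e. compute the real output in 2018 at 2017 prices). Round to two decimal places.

22412.21

Real = Nominal ÷ (Index/100) = 20596.82 ÷ (91.9/100)
     = 20596.82 ÷ 0.919 = 22412.2089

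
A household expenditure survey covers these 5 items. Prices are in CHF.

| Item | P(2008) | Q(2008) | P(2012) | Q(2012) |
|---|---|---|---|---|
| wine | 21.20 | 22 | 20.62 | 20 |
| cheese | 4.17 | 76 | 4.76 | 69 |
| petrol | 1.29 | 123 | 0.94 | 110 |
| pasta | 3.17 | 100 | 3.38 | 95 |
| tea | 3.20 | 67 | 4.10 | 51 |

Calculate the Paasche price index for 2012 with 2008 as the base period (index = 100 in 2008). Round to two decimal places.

104.28

Paasche price index uses current-period quantities as weights.
ΣP(2012)·Q(2012) = 20.62×20 + 4.76×69 + 0.94×110 + 3.38×95 + 4.10×51 = 412.4 + 328.44 + 103.4 + 321.1 + 209.1 = 1374.44
ΣP(2008)·Q(2012) = 21.20×20 + 4.17×69 + 1.29×110 + 3.17×95 + 3.20×51 = 424 + 287.73 + 141.9 + 301.15 + 163.2 = 1317.98
Index = 1374.44 / 1317.98 × 100 = 104.2838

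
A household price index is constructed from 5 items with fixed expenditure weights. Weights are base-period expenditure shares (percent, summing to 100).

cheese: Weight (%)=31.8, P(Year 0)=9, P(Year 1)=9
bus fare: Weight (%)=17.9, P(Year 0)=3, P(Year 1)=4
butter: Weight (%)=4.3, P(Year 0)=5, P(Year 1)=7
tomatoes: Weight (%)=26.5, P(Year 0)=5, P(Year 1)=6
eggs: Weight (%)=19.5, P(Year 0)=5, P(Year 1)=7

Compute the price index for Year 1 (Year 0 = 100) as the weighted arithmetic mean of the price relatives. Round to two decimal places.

120.79

cheese: 31.8 × (9/9) = 31.8 × 1.000000 = 31.8000
bus fare: 17.9 × (4/3) = 17.9 × 1.333333 = 23.8667
butter: 4.3 × (7/5) = 4.3 × 1.400000 = 6.0200
tomatoes: 26.5 × (6/5) = 26.5 × 1.200000 = 31.8000
eggs: 19.5 × (7/5) = 19.5 × 1.400000 = 27.3000
Index = Σ wᵢ·(p₁ᵢ/p₀ᵢ) = 31.8000 + 23.8667 + 6.0200 + 31.8000 + 27.3000 = 120.7867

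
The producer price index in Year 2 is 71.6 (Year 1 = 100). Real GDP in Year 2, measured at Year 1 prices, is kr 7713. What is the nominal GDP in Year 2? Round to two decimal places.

5522.51

Nominal = Real × (Index/100) = 7713 × (71.6/100)
        = 7713 × 0.716 = 5522.5080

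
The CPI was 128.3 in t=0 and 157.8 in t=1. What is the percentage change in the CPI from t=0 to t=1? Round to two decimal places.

Change = (157.8 − 128.3) / 128.3 × 100
       = 29.5 / 128.3 × 100 = 22.9930%

22.99%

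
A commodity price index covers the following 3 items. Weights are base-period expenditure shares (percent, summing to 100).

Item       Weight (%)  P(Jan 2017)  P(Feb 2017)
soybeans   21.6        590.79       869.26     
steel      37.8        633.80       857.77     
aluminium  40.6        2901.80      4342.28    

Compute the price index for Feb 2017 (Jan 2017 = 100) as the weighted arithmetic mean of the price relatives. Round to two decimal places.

soybeans: 21.6 × (869.26/590.79) = 21.6 × 1.471352 = 31.7812
steel: 37.8 × (857.77/633.80) = 37.8 × 1.353376 = 51.1576
aluminium: 40.6 × (4342.28/2901.80) = 40.6 × 1.496409 = 60.7542
Index = Σ wᵢ·(p₁ᵢ/p₀ᵢ) = 31.7812 + 51.1576 + 60.7542 = 143.6930

143.69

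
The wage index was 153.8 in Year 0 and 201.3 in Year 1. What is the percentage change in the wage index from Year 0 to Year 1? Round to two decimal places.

30.88%

Change = (201.3 − 153.8) / 153.8 × 100
       = 47.5 / 153.8 × 100 = 30.8843%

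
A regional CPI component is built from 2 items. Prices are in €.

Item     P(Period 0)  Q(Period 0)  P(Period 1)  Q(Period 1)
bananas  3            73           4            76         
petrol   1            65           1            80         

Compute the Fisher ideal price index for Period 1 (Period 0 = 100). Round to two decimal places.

Laspeyres component (base-period weights):
ΣP(Period 1)Q(Period 0) = 4×73 + 1×65 = 292 + 65 = 357
ΣP(Period 0)Q(Period 0) = 3×73 + 1×65 = 219 + 65 = 284
L = 357 / 284 × 100 = 125.7042
Paasche component (current-period weights):
ΣP(Period 1)Q(Period 1) = 4×76 + 1×80 = 304 + 80 = 384
ΣP(Period 0)Q(Period 1) = 3×76 + 1×80 = 228 + 80 = 308
P = 384 / 308 × 100 = 124.6753
Fisher = √(L × P) = √(125.7042 × 124.6753) = 125.1887

125.19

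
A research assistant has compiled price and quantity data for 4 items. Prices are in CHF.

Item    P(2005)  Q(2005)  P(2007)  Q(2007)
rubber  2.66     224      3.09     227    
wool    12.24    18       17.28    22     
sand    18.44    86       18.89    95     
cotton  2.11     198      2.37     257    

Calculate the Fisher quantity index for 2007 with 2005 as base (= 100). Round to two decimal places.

Laspeyres component (base-period weights):
ΣP(2005)Q(2007) = 2.66×227 + 12.24×22 + 18.44×95 + 2.11×257 = 603.82 + 269.28 + 1751.8 + 542.27 = 3167.17
ΣP(2005)Q(2005) = 2.66×224 + 12.24×18 + 18.44×86 + 2.11×198 = 595.84 + 220.32 + 1585.84 + 417.78 = 2819.78
L = 3167.17 / 2819.78 × 100 = 112.3198
Paasche component (current-period weights):
ΣP(2007)Q(2007) = 3.09×227 + 17.28×22 + 18.89×95 + 2.37×257 = 701.43 + 380.16 + 1794.55 + 609.09 = 3485.23
ΣP(2007)Q(2005) = 3.09×224 + 17.28×18 + 18.89×86 + 2.37×198 = 692.16 + 311.04 + 1624.54 + 469.26 = 3097
P = 3485.23 / 3097 × 100 = 112.5357
Fisher = √(L × P) = √(112.3198 × 112.5357) = 112.4277

112.43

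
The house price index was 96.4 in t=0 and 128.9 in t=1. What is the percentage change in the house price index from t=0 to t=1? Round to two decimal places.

33.71%

Change = (128.9 − 96.4) / 96.4 × 100
       = 32.5 / 96.4 × 100 = 33.7137%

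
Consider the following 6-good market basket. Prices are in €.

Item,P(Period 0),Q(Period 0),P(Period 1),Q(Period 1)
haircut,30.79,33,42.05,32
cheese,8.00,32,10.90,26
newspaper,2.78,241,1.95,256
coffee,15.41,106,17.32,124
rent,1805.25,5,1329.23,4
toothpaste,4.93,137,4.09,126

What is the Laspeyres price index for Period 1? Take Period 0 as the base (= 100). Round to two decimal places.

Laspeyres price index uses base-period quantities as weights.
ΣP(Period 1)·Q(Period 0) = 42.05×33 + 10.90×32 + 1.95×241 + 17.32×106 + 1329.23×5 + 4.09×137 = 1387.65 + 348.8 + 469.95 + 1835.92 + 6646.15 + 560.33 = 11248.8
ΣP(Period 0)·Q(Period 0) = 30.79×33 + 8.00×32 + 2.78×241 + 15.41×106 + 1805.25×5 + 4.93×137 = 1016.07 + 256 + 669.98 + 1633.46 + 9026.25 + 675.41 = 13277.17
Index = 11248.8 / 13277.17 × 100 = 84.7229

84.72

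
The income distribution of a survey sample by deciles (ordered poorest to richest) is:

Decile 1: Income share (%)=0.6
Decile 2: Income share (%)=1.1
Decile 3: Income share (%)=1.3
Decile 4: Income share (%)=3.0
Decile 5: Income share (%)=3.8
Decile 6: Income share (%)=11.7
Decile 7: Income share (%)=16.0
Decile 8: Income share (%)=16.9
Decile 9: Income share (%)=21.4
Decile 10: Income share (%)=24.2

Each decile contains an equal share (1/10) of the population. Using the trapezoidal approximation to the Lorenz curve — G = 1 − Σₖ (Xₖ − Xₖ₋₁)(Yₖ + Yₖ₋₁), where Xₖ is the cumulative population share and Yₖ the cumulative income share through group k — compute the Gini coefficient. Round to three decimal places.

0.479

Cumulative income shares Yₖ: 0.0060, 0.0170, 0.0300, 0.0600, 0.0980, 0.2150, 0.3750, 0.5440, 0.7580, 1.0000
Σ (Xₖ−Xₖ₋₁)(Yₖ+Yₖ₋₁) = (1/10)(0.0060+0.0000) + (1/10)(0.0170+0.0060) + (1/10)(0.0300+0.0170) + (1/10)(0.0600+0.0300) + (1/10)(0.0980+0.0600) + (1/10)(0.2150+0.0980) + (1/10)(0.3750+0.2150) + (1/10)(0.5440+0.3750) + (1/10)(0.7580+0.5440) + (1/10)(1.0000+0.7580)
  = 0.0006 + 0.0023 + 0.0047 + 0.0090 + 0.0158 + 0.0313 + 0.0590 + 0.0919 + 0.1302 + 0.1758 = 0.5206
G = 1 − 0.5206 = 0.4794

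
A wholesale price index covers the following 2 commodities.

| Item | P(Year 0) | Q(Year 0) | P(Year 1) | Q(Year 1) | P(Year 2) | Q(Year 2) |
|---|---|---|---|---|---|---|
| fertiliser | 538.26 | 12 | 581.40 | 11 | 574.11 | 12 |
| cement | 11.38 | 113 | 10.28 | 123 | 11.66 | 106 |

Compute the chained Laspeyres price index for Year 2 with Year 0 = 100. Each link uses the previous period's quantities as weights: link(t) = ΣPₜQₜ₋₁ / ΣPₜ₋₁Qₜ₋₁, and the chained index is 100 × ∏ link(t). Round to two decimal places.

106.31

Link Year 0→Year 1:
ΣP(Year 1)Q(Year 0) = 581.40×12 + 10.28×113 = 6976.8 + 1161.64 = 8138.44
ΣP(Year 0)Q(Year 0) = 538.26×12 + 11.38×113 = 6459.12 + 1285.94 = 7745.06
link = 8138.44/7745.06 = 1.050791
Link Year 1→Year 2:
ΣP(Year 2)Q(Year 1) = 574.11×11 + 11.66×123 = 6315.21 + 1434.18 = 7749.39
ΣP(Year 1)Q(Year 1) = 581.40×11 + 10.28×123 = 6395.4 + 1264.44 = 7659.84
link = 7749.39/7659.84 = 1.011691
Chained index = 100 × 1.050791 × 1.011691 = 106.3076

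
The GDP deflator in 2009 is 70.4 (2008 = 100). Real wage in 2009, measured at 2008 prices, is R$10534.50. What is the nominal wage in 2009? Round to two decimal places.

Nominal = Real × (Index/100) = 10534.50 × (70.4/100)
        = 10534.50 × 0.704 = 7416.2880

7416.29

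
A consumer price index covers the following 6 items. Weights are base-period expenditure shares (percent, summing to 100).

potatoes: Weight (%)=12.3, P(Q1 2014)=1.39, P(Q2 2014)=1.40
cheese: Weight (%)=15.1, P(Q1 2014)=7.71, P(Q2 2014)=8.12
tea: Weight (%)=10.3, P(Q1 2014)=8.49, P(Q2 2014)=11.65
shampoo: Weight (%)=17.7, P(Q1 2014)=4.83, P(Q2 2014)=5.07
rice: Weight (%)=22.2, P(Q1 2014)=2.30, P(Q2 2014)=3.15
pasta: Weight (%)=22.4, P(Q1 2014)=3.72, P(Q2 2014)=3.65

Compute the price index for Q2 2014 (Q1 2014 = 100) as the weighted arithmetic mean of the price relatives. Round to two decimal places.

113.39

potatoes: 12.3 × (1.40/1.39) = 12.3 × 1.007194 = 12.3885
cheese: 15.1 × (8.12/7.71) = 15.1 × 1.053178 = 15.9030
tea: 10.3 × (11.65/8.49) = 10.3 × 1.372203 = 14.1337
shampoo: 17.7 × (5.07/4.83) = 17.7 × 1.049689 = 18.5795
rice: 22.2 × (3.15/2.30) = 22.2 × 1.369565 = 30.4043
pasta: 22.4 × (3.65/3.72) = 22.4 × 0.981183 = 21.9785
Index = Σ wᵢ·(p₁ᵢ/p₀ᵢ) = 12.3885 + 15.9030 + 14.1337 + 18.5795 + 30.4043 + 21.9785 = 113.3875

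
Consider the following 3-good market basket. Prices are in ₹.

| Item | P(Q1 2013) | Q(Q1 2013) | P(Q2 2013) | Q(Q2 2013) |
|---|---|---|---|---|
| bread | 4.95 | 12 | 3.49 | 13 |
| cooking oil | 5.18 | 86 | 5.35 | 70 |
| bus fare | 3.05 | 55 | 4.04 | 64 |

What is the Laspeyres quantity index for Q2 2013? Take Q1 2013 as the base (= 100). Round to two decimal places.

92.50

Laspeyres quantity index uses base-period prices as weights.
ΣP(Q1 2013)·Q(Q2 2013) = 4.95×13 + 5.18×70 + 3.05×64 = 64.35 + 362.6 + 195.2 = 622.15
ΣP(Q1 2013)·Q(Q1 2013) = 4.95×12 + 5.18×86 + 3.05×55 = 59.4 + 445.48 + 167.75 = 672.63
Index = 622.15 / 672.63 × 100 = 92.4951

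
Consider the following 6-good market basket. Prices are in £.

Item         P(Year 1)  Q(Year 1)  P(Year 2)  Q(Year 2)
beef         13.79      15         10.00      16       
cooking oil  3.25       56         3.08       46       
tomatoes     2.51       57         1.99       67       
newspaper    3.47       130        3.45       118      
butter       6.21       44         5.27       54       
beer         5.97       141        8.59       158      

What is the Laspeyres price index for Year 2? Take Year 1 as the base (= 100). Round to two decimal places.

Laspeyres price index uses base-period quantities as weights.
ΣP(Year 2)·Q(Year 1) = 10.00×15 + 3.08×56 + 1.99×57 + 3.45×130 + 5.27×44 + 8.59×141 = 150 + 172.48 + 113.43 + 448.5 + 231.88 + 1211.19 = 2327.48
ΣP(Year 1)·Q(Year 1) = 13.79×15 + 3.25×56 + 2.51×57 + 3.47×130 + 6.21×44 + 5.97×141 = 206.85 + 182 + 143.07 + 451.1 + 273.24 + 841.77 = 2098.03
Index = 2327.48 / 2098.03 × 100 = 110.9364

110.94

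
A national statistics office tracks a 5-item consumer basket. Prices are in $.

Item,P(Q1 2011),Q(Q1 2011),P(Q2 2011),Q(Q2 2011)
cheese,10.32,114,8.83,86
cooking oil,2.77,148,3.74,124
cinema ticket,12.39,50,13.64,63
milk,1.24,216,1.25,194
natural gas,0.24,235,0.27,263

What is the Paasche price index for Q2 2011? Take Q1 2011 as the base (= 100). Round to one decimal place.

103.5

Paasche price index uses current-period quantities as weights.
ΣP(Q2 2011)·Q(Q2 2011) = 8.83×86 + 3.74×124 + 13.64×63 + 1.25×194 + 0.27×263 = 759.38 + 463.76 + 859.32 + 242.5 + 71.01 = 2395.97
ΣP(Q1 2011)·Q(Q2 2011) = 10.32×86 + 2.77×124 + 12.39×63 + 1.24×194 + 0.24×263 = 887.52 + 343.48 + 780.57 + 240.56 + 63.12 = 2315.25
Index = 2395.97 / 2315.25 × 100 = 103.4864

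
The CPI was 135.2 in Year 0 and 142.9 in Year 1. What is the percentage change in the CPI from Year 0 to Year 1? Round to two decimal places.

Change = (142.9 − 135.2) / 135.2 × 100
       = 7.7 / 135.2 × 100 = 5.6953%

5.70%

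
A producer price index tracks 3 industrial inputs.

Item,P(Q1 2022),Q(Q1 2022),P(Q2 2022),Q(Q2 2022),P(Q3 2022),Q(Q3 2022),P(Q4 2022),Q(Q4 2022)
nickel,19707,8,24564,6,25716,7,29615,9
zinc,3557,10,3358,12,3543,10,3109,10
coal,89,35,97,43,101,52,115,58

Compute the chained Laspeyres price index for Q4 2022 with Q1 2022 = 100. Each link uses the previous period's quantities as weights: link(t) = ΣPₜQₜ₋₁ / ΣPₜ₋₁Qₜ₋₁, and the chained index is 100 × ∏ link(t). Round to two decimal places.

138.07

Link Q1 2022→Q2 2022:
ΣP(Q2 2022)Q(Q1 2022) = 24564×8 + 3358×10 + 97×35 = 196512 + 33580 + 3395 = 233487
ΣP(Q1 2022)Q(Q1 2022) = 19707×8 + 3557×10 + 89×35 = 157656 + 35570 + 3115 = 196341
link = 233487/196341 = 1.189191
Link Q2 2022→Q3 2022:
ΣP(Q3 2022)Q(Q2 2022) = 25716×6 + 3543×12 + 101×43 = 154296 + 42516 + 4343 = 201155
ΣP(Q2 2022)Q(Q2 2022) = 24564×6 + 3358×12 + 97×43 = 147384 + 40296 + 4171 = 191851
link = 201155/191851 = 1.048496
Link Q3 2022→Q4 2022:
ΣP(Q4 2022)Q(Q3 2022) = 29615×7 + 3109×10 + 115×52 = 207305 + 31090 + 5980 = 244375
ΣP(Q3 2022)Q(Q3 2022) = 25716×7 + 3543×10 + 101×52 = 180012 + 35430 + 5252 = 220694
link = 244375/220694 = 1.107302
Chained index = 100 × 1.189191 × 1.048496 × 1.107302 = 138.0654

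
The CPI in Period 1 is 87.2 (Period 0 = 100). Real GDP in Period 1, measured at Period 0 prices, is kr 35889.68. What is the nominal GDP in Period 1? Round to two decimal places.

31295.80

Nominal = Real × (Index/100) = 35889.68 × (87.2/100)
        = 35889.68 × 0.872 = 31295.8010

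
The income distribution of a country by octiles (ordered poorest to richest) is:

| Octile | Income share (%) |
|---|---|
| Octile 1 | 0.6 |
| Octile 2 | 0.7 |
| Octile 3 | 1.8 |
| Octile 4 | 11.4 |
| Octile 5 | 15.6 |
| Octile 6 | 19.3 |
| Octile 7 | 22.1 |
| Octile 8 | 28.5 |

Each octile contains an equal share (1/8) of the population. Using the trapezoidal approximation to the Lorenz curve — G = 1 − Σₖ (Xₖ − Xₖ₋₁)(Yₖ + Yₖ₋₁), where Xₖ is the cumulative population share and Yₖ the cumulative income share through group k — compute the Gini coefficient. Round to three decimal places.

Cumulative income shares Yₖ: 0.0060, 0.0130, 0.0310, 0.1450, 0.3010, 0.4940, 0.7150, 1.0000
Σ (Xₖ−Xₖ₋₁)(Yₖ+Yₖ₋₁) = (1/8)(0.0060+0.0000) + (1/8)(0.0130+0.0060) + (1/8)(0.0310+0.0130) + (1/8)(0.1450+0.0310) + (1/8)(0.3010+0.1450) + (1/8)(0.4940+0.3010) + (1/8)(0.7150+0.4940) + (1/8)(1.0000+0.7150)
  = 0.0008 + 0.0024 + 0.0055 + 0.0220 + 0.0558 + 0.0994 + 0.1511 + 0.2144 = 0.5513
G = 1 − 0.5513 = 0.4487

0.449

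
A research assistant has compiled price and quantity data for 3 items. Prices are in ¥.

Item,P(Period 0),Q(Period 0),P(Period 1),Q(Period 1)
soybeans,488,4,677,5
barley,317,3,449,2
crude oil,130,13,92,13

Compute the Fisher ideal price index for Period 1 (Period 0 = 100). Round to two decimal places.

Laspeyres component (base-period weights):
ΣP(Period 1)Q(Period 0) = 677×4 + 449×3 + 92×13 = 2708 + 1347 + 1196 = 5251
ΣP(Period 0)Q(Period 0) = 488×4 + 317×3 + 130×13 = 1952 + 951 + 1690 = 4593
L = 5251 / 4593 × 100 = 114.3261
Paasche component (current-period weights):
ΣP(Period 1)Q(Period 1) = 677×5 + 449×2 + 92×13 = 3385 + 898 + 1196 = 5479
ΣP(Period 0)Q(Period 1) = 488×5 + 317×2 + 130×13 = 2440 + 634 + 1690 = 4764
P = 5479 / 4764 × 100 = 115.0084
Fisher = √(L × P) = √(114.3261 × 115.0084) = 114.6668

114.67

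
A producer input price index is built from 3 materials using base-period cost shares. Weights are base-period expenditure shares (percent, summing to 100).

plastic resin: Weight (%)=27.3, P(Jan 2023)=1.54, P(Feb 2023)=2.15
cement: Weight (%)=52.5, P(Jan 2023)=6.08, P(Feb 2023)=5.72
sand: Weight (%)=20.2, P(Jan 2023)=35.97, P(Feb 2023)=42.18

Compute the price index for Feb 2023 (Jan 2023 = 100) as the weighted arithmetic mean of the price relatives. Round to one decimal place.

111.2

plastic resin: 27.3 × (2.15/1.54) = 27.3 × 1.396104 = 38.1136
cement: 52.5 × (5.72/6.08) = 52.5 × 0.940789 = 49.3914
sand: 20.2 × (42.18/35.97) = 20.2 × 1.172644 = 23.6874
Index = Σ wᵢ·(p₁ᵢ/p₀ᵢ) = 38.1136 + 49.3914 + 23.6874 = 111.1925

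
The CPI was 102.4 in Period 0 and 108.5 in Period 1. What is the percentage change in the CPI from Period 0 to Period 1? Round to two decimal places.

Change = (108.5 − 102.4) / 102.4 × 100
       = 6.1 / 102.4 × 100 = 5.9570%

5.96%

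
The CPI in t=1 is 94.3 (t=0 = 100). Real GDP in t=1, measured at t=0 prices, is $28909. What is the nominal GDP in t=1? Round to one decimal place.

Nominal = Real × (Index/100) = 28909 × (94.3/100)
        = 28909 × 0.943 = 27261.1870

27261.2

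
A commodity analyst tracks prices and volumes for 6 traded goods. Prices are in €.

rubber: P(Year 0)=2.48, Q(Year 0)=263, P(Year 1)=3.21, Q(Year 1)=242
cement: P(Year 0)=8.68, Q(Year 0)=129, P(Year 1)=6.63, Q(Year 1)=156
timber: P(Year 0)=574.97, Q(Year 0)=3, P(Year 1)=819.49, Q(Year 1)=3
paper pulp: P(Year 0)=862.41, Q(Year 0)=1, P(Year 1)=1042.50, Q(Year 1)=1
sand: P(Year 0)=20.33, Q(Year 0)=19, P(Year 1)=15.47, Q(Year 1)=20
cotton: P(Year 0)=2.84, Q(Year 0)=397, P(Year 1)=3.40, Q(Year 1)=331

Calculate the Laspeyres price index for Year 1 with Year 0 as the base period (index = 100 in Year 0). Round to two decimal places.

Laspeyres price index uses base-period quantities as weights.
ΣP(Year 1)·Q(Year 0) = 3.21×263 + 6.63×129 + 819.49×3 + 1042.50×1 + 15.47×19 + 3.40×397 = 844.23 + 855.27 + 2458.47 + 1042.5 + 293.93 + 1349.8 = 6844.2
ΣP(Year 0)·Q(Year 0) = 2.48×263 + 8.68×129 + 574.97×3 + 862.41×1 + 20.33×19 + 2.84×397 = 652.24 + 1119.72 + 1724.91 + 862.41 + 386.27 + 1127.48 = 5873.03
Index = 6844.2 / 5873.03 × 100 = 116.5361

116.54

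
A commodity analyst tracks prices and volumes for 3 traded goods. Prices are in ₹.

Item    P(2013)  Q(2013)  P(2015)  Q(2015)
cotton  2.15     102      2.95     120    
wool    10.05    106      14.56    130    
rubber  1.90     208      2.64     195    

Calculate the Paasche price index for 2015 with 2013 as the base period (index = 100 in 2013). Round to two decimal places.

142.72

Paasche price index uses current-period quantities as weights.
ΣP(2015)·Q(2015) = 2.95×120 + 14.56×130 + 2.64×195 = 354 + 1892.8 + 514.8 = 2761.6
ΣP(2013)·Q(2015) = 2.15×120 + 10.05×130 + 1.90×195 = 258 + 1306.5 + 370.5 = 1935
Index = 2761.6 / 1935 × 100 = 142.7183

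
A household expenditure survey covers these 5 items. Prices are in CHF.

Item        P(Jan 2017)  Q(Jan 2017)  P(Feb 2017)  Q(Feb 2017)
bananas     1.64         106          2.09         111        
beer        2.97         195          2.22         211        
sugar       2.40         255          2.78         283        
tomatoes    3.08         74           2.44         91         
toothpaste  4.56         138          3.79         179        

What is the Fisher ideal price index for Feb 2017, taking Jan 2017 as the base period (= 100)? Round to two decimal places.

Laspeyres component (base-period weights):
ΣP(Feb 2017)Q(Jan 2017) = 2.09×106 + 2.22×195 + 2.78×255 + 2.44×74 + 3.79×138 = 221.54 + 432.9 + 708.9 + 180.56 + 523.02 = 2066.92
ΣP(Jan 2017)Q(Jan 2017) = 1.64×106 + 2.97×195 + 2.40×255 + 3.08×74 + 4.56×138 = 173.84 + 579.15 + 612 + 227.92 + 629.28 = 2222.19
L = 2066.92 / 2222.19 × 100 = 93.0127
Paasche component (current-period weights):
ΣP(Feb 2017)Q(Feb 2017) = 2.09×111 + 2.22×211 + 2.78×283 + 2.44×91 + 3.79×179 = 231.99 + 468.42 + 786.74 + 222.04 + 678.41 = 2387.6
ΣP(Jan 2017)Q(Feb 2017) = 1.64×111 + 2.97×211 + 2.40×283 + 3.08×91 + 4.56×179 = 182.04 + 626.67 + 679.2 + 280.28 + 816.24 = 2584.43
P = 2387.6 / 2584.43 × 100 = 92.3840
Fisher = √(L × P) = √(93.0127 × 92.3840) = 92.6978

92.70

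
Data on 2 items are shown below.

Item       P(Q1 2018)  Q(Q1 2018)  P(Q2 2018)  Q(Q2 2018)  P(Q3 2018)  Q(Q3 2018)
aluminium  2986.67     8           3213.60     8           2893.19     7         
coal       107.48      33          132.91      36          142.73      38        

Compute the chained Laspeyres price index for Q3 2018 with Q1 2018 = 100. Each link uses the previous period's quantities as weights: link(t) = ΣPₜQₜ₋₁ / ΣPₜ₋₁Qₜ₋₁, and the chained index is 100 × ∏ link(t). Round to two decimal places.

101.73

Link Q1 2018→Q2 2018:
ΣP(Q2 2018)Q(Q1 2018) = 3213.60×8 + 132.91×33 = 25708.8 + 4386.03 = 30094.83
ΣP(Q1 2018)Q(Q1 2018) = 2986.67×8 + 107.48×33 = 23893.36 + 3546.84 = 27440.2
link = 30094.83/27440.2 = 1.096742
Link Q2 2018→Q3 2018:
ΣP(Q3 2018)Q(Q2 2018) = 2893.19×8 + 142.73×36 = 23145.52 + 5138.28 = 28283.8
ΣP(Q2 2018)Q(Q2 2018) = 3213.60×8 + 132.91×36 = 25708.8 + 4784.76 = 30493.56
link = 28283.8/30493.56 = 0.927534
Chained index = 100 × 1.096742 × 0.927534 = 101.7265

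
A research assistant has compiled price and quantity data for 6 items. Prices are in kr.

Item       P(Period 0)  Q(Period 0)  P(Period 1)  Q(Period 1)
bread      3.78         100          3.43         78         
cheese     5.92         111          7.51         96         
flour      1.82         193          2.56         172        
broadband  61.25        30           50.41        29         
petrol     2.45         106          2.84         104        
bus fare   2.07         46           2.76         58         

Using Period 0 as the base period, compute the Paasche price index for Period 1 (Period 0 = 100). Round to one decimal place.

Paasche price index uses current-period quantities as weights.
ΣP(Period 1)·Q(Period 1) = 3.43×78 + 7.51×96 + 2.56×172 + 50.41×29 + 2.84×104 + 2.76×58 = 267.54 + 720.96 + 440.32 + 1461.89 + 295.36 + 160.08 = 3346.15
ΣP(Period 0)·Q(Period 1) = 3.78×78 + 5.92×96 + 1.82×172 + 61.25×29 + 2.45×104 + 2.07×58 = 294.84 + 568.32 + 313.04 + 1776.25 + 254.8 + 120.06 = 3327.31
Index = 3346.15 / 3327.31 × 100 = 100.5662

100.6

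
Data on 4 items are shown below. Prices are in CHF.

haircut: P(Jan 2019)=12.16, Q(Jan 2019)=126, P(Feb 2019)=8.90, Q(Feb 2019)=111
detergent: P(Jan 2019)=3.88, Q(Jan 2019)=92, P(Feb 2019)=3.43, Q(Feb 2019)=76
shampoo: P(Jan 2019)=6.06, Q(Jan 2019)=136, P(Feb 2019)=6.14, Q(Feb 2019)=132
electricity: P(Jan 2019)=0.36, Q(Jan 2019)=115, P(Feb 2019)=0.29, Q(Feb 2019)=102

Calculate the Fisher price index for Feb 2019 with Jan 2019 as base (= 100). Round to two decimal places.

83.93

Laspeyres component (base-period weights):
ΣP(Feb 2019)Q(Jan 2019) = 8.90×126 + 3.43×92 + 6.14×136 + 0.29×115 = 1121.4 + 315.56 + 835.04 + 33.35 = 2305.35
ΣP(Jan 2019)Q(Jan 2019) = 12.16×126 + 3.88×92 + 6.06×136 + 0.36×115 = 1532.16 + 356.96 + 824.16 + 41.4 = 2754.68
L = 2305.35 / 2754.68 × 100 = 83.6885
Paasche component (current-period weights):
ΣP(Feb 2019)Q(Feb 2019) = 8.90×111 + 3.43×76 + 6.14×132 + 0.29×102 = 987.9 + 260.68 + 810.48 + 29.58 = 2088.64
ΣP(Jan 2019)Q(Feb 2019) = 12.16×111 + 3.88×76 + 6.06×132 + 0.36×102 = 1349.76 + 294.88 + 799.92 + 36.72 = 2481.28
P = 2088.64 / 2481.28 × 100 = 84.1759
Fisher = √(L × P) = √(83.6885 × 84.1759) = 83.9318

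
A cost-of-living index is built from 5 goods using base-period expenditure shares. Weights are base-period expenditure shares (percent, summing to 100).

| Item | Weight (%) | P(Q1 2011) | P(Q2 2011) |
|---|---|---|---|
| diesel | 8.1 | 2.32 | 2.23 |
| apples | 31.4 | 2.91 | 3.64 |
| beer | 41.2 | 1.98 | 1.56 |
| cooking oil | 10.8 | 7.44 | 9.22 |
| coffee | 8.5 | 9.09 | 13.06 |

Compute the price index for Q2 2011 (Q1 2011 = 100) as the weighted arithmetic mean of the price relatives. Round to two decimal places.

diesel: 8.1 × (2.23/2.32) = 8.1 × 0.961207 = 7.7858
apples: 31.4 × (3.64/2.91) = 31.4 × 1.250859 = 39.2770
beer: 41.2 × (1.56/1.98) = 41.2 × 0.787879 = 32.4606
cooking oil: 10.8 × (9.22/7.44) = 10.8 × 1.239247 = 13.3839
coffee: 8.5 × (13.06/9.09) = 8.5 × 1.436744 = 12.2123
Index = Σ wᵢ·(p₁ᵢ/p₀ᵢ) = 7.7858 + 39.2770 + 32.4606 + 13.3839 + 12.2123 = 105.1196

105.12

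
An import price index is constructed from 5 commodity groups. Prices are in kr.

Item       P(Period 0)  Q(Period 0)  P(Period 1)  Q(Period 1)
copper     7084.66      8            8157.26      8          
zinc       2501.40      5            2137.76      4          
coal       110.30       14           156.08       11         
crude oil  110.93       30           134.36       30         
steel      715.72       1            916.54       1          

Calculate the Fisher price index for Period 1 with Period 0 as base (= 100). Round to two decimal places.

111.49

Laspeyres component (base-period weights):
ΣP(Period 1)Q(Period 0) = 8157.26×8 + 2137.76×5 + 156.08×14 + 134.36×30 + 916.54×1 = 65258.08 + 10688.8 + 2185.12 + 4030.8 + 916.54 = 83079.34
ΣP(Period 0)Q(Period 0) = 7084.66×8 + 2501.40×5 + 110.30×14 + 110.93×30 + 715.72×1 = 56677.28 + 12507 + 1544.2 + 3327.9 + 715.72 = 74772.1
L = 83079.34 / 74772.1 × 100 = 111.1101
Paasche component (current-period weights):
ΣP(Period 1)Q(Period 1) = 8157.26×8 + 2137.76×4 + 156.08×11 + 134.36×30 + 916.54×1 = 65258.08 + 8551.04 + 1716.88 + 4030.8 + 916.54 = 80473.34
ΣP(Period 0)Q(Period 1) = 7084.66×8 + 2501.40×4 + 110.30×11 + 110.93×30 + 715.72×1 = 56677.28 + 10005.6 + 1213.3 + 3327.9 + 715.72 = 71939.8
P = 80473.34 / 71939.8 × 100 = 111.8621
Fisher = √(L × P) = √(111.1101 × 111.8621) = 111.4854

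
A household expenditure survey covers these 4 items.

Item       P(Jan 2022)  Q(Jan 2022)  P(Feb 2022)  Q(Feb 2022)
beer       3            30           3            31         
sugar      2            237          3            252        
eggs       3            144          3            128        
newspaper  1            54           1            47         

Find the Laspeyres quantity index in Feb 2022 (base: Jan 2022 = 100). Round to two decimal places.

97.90

Laspeyres quantity index uses base-period prices as weights.
ΣP(Jan 2022)·Q(Feb 2022) = 3×31 + 2×252 + 3×128 + 1×47 = 93 + 504 + 384 + 47 = 1028
ΣP(Jan 2022)·Q(Jan 2022) = 3×30 + 2×237 + 3×144 + 1×54 = 90 + 474 + 432 + 54 = 1050
Index = 1028 / 1050 × 100 = 97.9048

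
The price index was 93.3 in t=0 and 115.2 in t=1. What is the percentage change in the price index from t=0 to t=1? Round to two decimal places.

Change = (115.2 − 93.3) / 93.3 × 100
       = 21.9 / 93.3 × 100 = 23.4727%

23.47%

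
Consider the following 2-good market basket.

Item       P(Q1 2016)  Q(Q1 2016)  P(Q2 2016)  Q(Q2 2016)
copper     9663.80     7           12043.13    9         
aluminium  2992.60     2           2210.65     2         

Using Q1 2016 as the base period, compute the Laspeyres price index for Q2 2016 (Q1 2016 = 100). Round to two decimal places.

Laspeyres price index uses base-period quantities as weights.
ΣP(Q2 2016)·Q(Q1 2016) = 12043.13×7 + 2210.65×2 = 84301.91 + 4421.3 = 88723.21
ΣP(Q1 2016)·Q(Q1 2016) = 9663.80×7 + 2992.60×2 = 67646.6 + 5985.2 = 73631.8
Index = 88723.21 / 73631.8 × 100 = 120.4958

120.50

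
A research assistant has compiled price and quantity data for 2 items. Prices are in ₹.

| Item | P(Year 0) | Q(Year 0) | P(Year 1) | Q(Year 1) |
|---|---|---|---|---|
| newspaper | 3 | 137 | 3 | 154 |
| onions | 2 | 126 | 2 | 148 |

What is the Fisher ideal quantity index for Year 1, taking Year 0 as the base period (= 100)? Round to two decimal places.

Laspeyres component (base-period weights):
ΣP(Year 0)Q(Year 1) = 3×154 + 2×148 = 462 + 296 = 758
ΣP(Year 0)Q(Year 0) = 3×137 + 2×126 = 411 + 252 = 663
L = 758 / 663 × 100 = 114.3288
Paasche component (current-period weights):
ΣP(Year 1)Q(Year 1) = 3×154 + 2×148 = 462 + 296 = 758
ΣP(Year 1)Q(Year 0) = 3×137 + 2×126 = 411 + 252 = 663
P = 758 / 663 × 100 = 114.3288
Fisher = √(L × P) = √(114.3288 × 114.3288) = 114.3288

114.33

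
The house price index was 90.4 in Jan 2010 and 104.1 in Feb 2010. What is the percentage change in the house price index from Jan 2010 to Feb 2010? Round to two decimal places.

Change = (104.1 − 90.4) / 90.4 × 100
       = 13.7 / 90.4 × 100 = 15.1549%

15.15%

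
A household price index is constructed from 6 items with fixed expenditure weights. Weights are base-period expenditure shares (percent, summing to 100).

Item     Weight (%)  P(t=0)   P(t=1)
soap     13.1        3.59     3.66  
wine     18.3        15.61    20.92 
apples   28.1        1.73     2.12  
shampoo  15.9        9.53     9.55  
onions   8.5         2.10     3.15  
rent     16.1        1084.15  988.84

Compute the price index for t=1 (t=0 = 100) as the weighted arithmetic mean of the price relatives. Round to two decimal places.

115.68

soap: 13.1 × (3.66/3.59) = 13.1 × 1.019499 = 13.3554
wine: 18.3 × (20.92/15.61) = 18.3 × 1.340167 = 24.5250
apples: 28.1 × (2.12/1.73) = 28.1 × 1.225434 = 34.4347
shampoo: 15.9 × (9.55/9.53) = 15.9 × 1.002099 = 15.9334
onions: 8.5 × (3.15/2.10) = 8.5 × 1.500000 = 12.7500
rent: 16.1 × (988.84/1084.15) = 16.1 × 0.912088 = 14.6846
Index = Σ wᵢ·(p₁ᵢ/p₀ᵢ) = 13.3554 + 24.5250 + 34.4347 + 15.9334 + 12.7500 + 14.6846 = 115.6831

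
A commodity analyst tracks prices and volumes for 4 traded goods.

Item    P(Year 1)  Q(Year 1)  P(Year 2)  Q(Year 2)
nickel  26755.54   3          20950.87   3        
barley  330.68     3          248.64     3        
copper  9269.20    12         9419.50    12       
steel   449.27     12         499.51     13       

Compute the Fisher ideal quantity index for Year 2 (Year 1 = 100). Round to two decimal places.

Laspeyres component (base-period weights):
ΣP(Year 1)Q(Year 2) = 26755.54×3 + 330.68×3 + 9269.20×12 + 449.27×13 = 80266.62 + 992.04 + 111230.4 + 5840.51 = 198329.57
ΣP(Year 1)Q(Year 1) = 26755.54×3 + 330.68×3 + 9269.20×12 + 449.27×12 = 80266.62 + 992.04 + 111230.4 + 5391.24 = 197880.3
L = 198329.57 / 197880.3 × 100 = 100.2270
Paasche component (current-period weights):
ΣP(Year 2)Q(Year 2) = 20950.87×3 + 248.64×3 + 9419.50×12 + 499.51×13 = 62852.61 + 745.92 + 113034 + 6493.63 = 183126.16
ΣP(Year 2)Q(Year 1) = 20950.87×3 + 248.64×3 + 9419.50×12 + 499.51×12 = 62852.61 + 745.92 + 113034 + 5994.12 = 182626.65
P = 183126.16 / 182626.65 × 100 = 100.2735
Fisher = √(L × P) = √(100.2270 × 100.2735) = 100.2503

100.25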